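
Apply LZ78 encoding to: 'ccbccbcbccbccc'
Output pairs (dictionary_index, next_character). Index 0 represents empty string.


LZ78 encoding steps:
Dictionary: {0: ''}
Step 1: w='' (idx 0), next='c' -> output (0, 'c'), add 'c' as idx 1
Step 2: w='c' (idx 1), next='b' -> output (1, 'b'), add 'cb' as idx 2
Step 3: w='c' (idx 1), next='c' -> output (1, 'c'), add 'cc' as idx 3
Step 4: w='' (idx 0), next='b' -> output (0, 'b'), add 'b' as idx 4
Step 5: w='cb' (idx 2), next='c' -> output (2, 'c'), add 'cbc' as idx 5
Step 6: w='cbc' (idx 5), next='c' -> output (5, 'c'), add 'cbcc' as idx 6
Step 7: w='c' (idx 1), end of input -> output (1, '')


Encoded: [(0, 'c'), (1, 'b'), (1, 'c'), (0, 'b'), (2, 'c'), (5, 'c'), (1, '')]


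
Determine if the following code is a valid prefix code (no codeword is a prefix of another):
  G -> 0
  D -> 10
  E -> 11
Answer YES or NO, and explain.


Checking each pair (does one codeword prefix another?):
  G='0' vs D='10': no prefix
  G='0' vs E='11': no prefix
  D='10' vs G='0': no prefix
  D='10' vs E='11': no prefix
  E='11' vs G='0': no prefix
  E='11' vs D='10': no prefix
No violation found over all pairs.

YES -- this is a valid prefix code. No codeword is a prefix of any other codeword.


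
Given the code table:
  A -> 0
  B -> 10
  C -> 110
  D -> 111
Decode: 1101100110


Decoding:
110 -> C
110 -> C
0 -> A
110 -> C


Result: CCAC


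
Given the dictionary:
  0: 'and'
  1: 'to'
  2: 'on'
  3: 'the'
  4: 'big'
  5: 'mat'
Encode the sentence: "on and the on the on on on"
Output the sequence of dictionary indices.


Look up each word in the dictionary:
  'on' -> 2
  'and' -> 0
  'the' -> 3
  'on' -> 2
  'the' -> 3
  'on' -> 2
  'on' -> 2
  'on' -> 2

Encoded: [2, 0, 3, 2, 3, 2, 2, 2]


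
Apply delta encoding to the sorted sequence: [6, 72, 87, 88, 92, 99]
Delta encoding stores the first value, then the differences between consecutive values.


First value: 6
Deltas:
  72 - 6 = 66
  87 - 72 = 15
  88 - 87 = 1
  92 - 88 = 4
  99 - 92 = 7


Delta encoded: [6, 66, 15, 1, 4, 7]


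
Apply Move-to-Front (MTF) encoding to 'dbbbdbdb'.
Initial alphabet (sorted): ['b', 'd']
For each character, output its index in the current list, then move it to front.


MTF encoding:
'd': index 1 in ['b', 'd'] -> ['d', 'b']
'b': index 1 in ['d', 'b'] -> ['b', 'd']
'b': index 0 in ['b', 'd'] -> ['b', 'd']
'b': index 0 in ['b', 'd'] -> ['b', 'd']
'd': index 1 in ['b', 'd'] -> ['d', 'b']
'b': index 1 in ['d', 'b'] -> ['b', 'd']
'd': index 1 in ['b', 'd'] -> ['d', 'b']
'b': index 1 in ['d', 'b'] -> ['b', 'd']


Output: [1, 1, 0, 0, 1, 1, 1, 1]


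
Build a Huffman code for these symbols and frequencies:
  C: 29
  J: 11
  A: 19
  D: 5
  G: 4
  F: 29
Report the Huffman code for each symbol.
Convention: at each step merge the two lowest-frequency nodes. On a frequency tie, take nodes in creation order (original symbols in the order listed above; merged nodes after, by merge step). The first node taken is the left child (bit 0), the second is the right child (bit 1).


Huffman tree construction:
Step 1: Merge G(4) + D(5) = 9
Step 2: Merge (G+D)(9) + J(11) = 20
Step 3: Merge A(19) + ((G+D)+J)(20) = 39
Step 4: Merge C(29) + F(29) = 58
Step 5: Merge (A+((G+D)+J))(39) + (C+F)(58) = 97
Read each symbol's code off the tree from the root (left child = 0, right child = 1).

Codes:
  C: 10 (length 2)
  J: 011 (length 3)
  A: 00 (length 2)
  D: 0101 (length 4)
  G: 0100 (length 4)
  F: 11 (length 2)
Average code length: 223/97 = 2.2990 bits/symbol


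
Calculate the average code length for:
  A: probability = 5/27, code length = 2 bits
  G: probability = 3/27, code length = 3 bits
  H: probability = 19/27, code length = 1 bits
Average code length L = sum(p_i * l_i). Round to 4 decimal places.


Weighted contributions p_i * l_i:
  A: (5/27) * 2 = 10/27
  G: (3/27) * 3 = 9/27
  H: (19/27) * 1 = 19/27
Sum = (10 + 9 + 19)/27 = 38/27

L = 38/27 = 1.4074 bits/symbol


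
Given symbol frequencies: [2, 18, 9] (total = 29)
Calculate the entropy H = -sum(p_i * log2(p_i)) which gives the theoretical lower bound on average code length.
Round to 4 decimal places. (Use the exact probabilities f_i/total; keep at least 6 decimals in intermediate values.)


Per-symbol terms -p_i * log2(p_i) with p_i = f_i/29:
  p = 2/29 = 0.068966: log2(p) = -3.857981, -p*log2(p) = 0.266068
  p = 18/29 = 0.620690: log2(p) = -0.688056, -p*log2(p) = 0.427069
  p = 9/29 = 0.310345: log2(p) = -1.688056, -p*log2(p) = 0.523879
H = 0.266068 + 0.427069 + 0.523879 = 1.217016

H = 1.217 bits/symbol


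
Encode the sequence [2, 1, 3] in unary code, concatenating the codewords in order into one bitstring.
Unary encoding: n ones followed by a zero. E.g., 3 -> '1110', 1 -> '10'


Encode each number as n ones followed by a terminating 0:
  2 -> 110 (3 bits)
  1 -> 10 (2 bits)
  3 -> 1110 (4 bits)
Total length = 3 + 2 + 4 = 9 bits.

Unary([2, 1, 3]) = 110101110 (9 bits)


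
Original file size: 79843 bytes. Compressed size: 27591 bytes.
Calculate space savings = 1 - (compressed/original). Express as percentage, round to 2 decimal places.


ratio = compressed/original = 27591/79843 = 0.345566
savings = 1 - ratio = 1 - 0.345566 = 0.654434
as a percentage: 0.654434 * 100 = 65.44%

Space savings = 1 - 27591/79843 = 65.44%


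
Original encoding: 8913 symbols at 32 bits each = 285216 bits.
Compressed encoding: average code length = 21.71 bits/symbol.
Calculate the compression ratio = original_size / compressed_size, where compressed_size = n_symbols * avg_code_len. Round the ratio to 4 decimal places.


original_size = n_symbols * orig_bits = 8913 * 32 = 285216 bits
compressed_size = n_symbols * avg_code_len = 8913 * 21.71 = 193501.23 bits
ratio = original_size / compressed_size = 285216 / 193501.23 = 1.474

Compression ratio = 1.474


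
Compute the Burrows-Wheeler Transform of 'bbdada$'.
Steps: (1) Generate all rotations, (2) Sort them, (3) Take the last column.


Rotations (sorted):
  0: $bbdada -> last char: a
  1: a$bbdad -> last char: d
  2: ada$bbd -> last char: d
  3: bbdada$ -> last char: $
  4: bdada$b -> last char: b
  5: da$bbda -> last char: a
  6: dada$bb -> last char: b


BWT = add$bab


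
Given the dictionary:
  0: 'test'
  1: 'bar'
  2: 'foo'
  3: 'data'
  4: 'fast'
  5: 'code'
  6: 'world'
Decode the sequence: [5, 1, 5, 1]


Look up each index in the dictionary:
  5 -> 'code'
  1 -> 'bar'
  5 -> 'code'
  1 -> 'bar'

Decoded: "code bar code bar"


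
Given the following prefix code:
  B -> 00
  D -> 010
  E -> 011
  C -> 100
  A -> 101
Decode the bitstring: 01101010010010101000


Decoding step by step:
Bits 011 -> E
Bits 010 -> D
Bits 100 -> C
Bits 100 -> C
Bits 101 -> A
Bits 010 -> D
Bits 00 -> B


Decoded message: EDCCADB


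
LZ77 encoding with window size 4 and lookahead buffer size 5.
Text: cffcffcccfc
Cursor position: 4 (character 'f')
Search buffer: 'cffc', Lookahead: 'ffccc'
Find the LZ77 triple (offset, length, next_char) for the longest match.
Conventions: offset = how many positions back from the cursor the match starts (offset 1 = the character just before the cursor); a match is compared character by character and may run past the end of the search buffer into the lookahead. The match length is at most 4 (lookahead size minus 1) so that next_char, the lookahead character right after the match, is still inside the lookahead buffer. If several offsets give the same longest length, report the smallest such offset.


Try each offset into the search buffer:
  offset=1 (pos 3, char 'c'): match length 0
  offset=2 (pos 2, char 'f'): match length 1
  offset=3 (pos 1, char 'f'): match length 3
  offset=4 (pos 0, char 'c'): match length 0
Longest match has length 3 at offset 3.
next_char = character at position 4 + 3 = 7 -> 'c'

Best match: offset=3, length=3 (matching 'ffc' starting at position 1)
LZ77 triple: (3, 3, 'c')


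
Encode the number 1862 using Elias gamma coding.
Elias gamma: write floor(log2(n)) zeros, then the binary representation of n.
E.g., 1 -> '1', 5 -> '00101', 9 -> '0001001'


num_bits = floor(log2(1862)) + 1 = 11
leading_zeros = num_bits - 1 = 10
binary(1862) = 11101000110

Elias gamma(1862) = '0000000000' + '11101000110' = 000000000011101000110 (21 bits)


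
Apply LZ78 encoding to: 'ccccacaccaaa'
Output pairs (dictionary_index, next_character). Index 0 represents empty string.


LZ78 encoding steps:
Dictionary: {0: ''}
Step 1: w='' (idx 0), next='c' -> output (0, 'c'), add 'c' as idx 1
Step 2: w='c' (idx 1), next='c' -> output (1, 'c'), add 'cc' as idx 2
Step 3: w='c' (idx 1), next='a' -> output (1, 'a'), add 'ca' as idx 3
Step 4: w='ca' (idx 3), next='c' -> output (3, 'c'), add 'cac' as idx 4
Step 5: w='ca' (idx 3), next='a' -> output (3, 'a'), add 'caa' as idx 5
Step 6: w='' (idx 0), next='a' -> output (0, 'a'), add 'a' as idx 6


Encoded: [(0, 'c'), (1, 'c'), (1, 'a'), (3, 'c'), (3, 'a'), (0, 'a')]


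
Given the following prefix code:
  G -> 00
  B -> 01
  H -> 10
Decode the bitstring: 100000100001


Decoding step by step:
Bits 10 -> H
Bits 00 -> G
Bits 00 -> G
Bits 10 -> H
Bits 00 -> G
Bits 01 -> B


Decoded message: HGGHGB


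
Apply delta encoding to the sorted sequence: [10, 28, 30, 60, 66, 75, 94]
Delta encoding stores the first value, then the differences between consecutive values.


First value: 10
Deltas:
  28 - 10 = 18
  30 - 28 = 2
  60 - 30 = 30
  66 - 60 = 6
  75 - 66 = 9
  94 - 75 = 19


Delta encoded: [10, 18, 2, 30, 6, 9, 19]


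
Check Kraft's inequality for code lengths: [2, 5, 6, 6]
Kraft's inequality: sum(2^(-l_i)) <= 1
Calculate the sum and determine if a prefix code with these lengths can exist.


Sum = 2^(-2) + 2^(-5) + 2^(-6) + 2^(-6)
    = 0.25 + 0.03125 + 0.015625 + 0.015625
    = 20/64 = 0.3125
Since 0.3125 <= 1, Kraft's inequality IS satisfied.
A prefix code with these lengths CAN exist.

Kraft sum = 0.3125. Satisfied.


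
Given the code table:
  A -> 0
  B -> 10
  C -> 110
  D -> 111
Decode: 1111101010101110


Decoding:
111 -> D
110 -> C
10 -> B
10 -> B
10 -> B
111 -> D
0 -> A


Result: DCBBBDA


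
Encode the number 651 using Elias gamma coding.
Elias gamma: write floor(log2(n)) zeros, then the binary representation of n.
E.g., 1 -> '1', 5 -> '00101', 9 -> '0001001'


num_bits = floor(log2(651)) + 1 = 10
leading_zeros = num_bits - 1 = 9
binary(651) = 1010001011

Elias gamma(651) = '000000000' + '1010001011' = 0000000001010001011 (19 bits)


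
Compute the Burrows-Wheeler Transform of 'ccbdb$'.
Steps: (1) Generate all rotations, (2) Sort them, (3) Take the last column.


Rotations (sorted):
  0: $ccbdb -> last char: b
  1: b$ccbd -> last char: d
  2: bdb$cc -> last char: c
  3: cbdb$c -> last char: c
  4: ccbdb$ -> last char: $
  5: db$ccb -> last char: b


BWT = bdcc$b


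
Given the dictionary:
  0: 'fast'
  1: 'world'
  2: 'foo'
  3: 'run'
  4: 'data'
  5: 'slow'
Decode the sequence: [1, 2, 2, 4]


Look up each index in the dictionary:
  1 -> 'world'
  2 -> 'foo'
  2 -> 'foo'
  4 -> 'data'

Decoded: "world foo foo data"


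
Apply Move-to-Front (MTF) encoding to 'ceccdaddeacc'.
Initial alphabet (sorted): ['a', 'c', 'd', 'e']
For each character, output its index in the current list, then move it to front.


MTF encoding:
'c': index 1 in ['a', 'c', 'd', 'e'] -> ['c', 'a', 'd', 'e']
'e': index 3 in ['c', 'a', 'd', 'e'] -> ['e', 'c', 'a', 'd']
'c': index 1 in ['e', 'c', 'a', 'd'] -> ['c', 'e', 'a', 'd']
'c': index 0 in ['c', 'e', 'a', 'd'] -> ['c', 'e', 'a', 'd']
'd': index 3 in ['c', 'e', 'a', 'd'] -> ['d', 'c', 'e', 'a']
'a': index 3 in ['d', 'c', 'e', 'a'] -> ['a', 'd', 'c', 'e']
'd': index 1 in ['a', 'd', 'c', 'e'] -> ['d', 'a', 'c', 'e']
'd': index 0 in ['d', 'a', 'c', 'e'] -> ['d', 'a', 'c', 'e']
'e': index 3 in ['d', 'a', 'c', 'e'] -> ['e', 'd', 'a', 'c']
'a': index 2 in ['e', 'd', 'a', 'c'] -> ['a', 'e', 'd', 'c']
'c': index 3 in ['a', 'e', 'd', 'c'] -> ['c', 'a', 'e', 'd']
'c': index 0 in ['c', 'a', 'e', 'd'] -> ['c', 'a', 'e', 'd']


Output: [1, 3, 1, 0, 3, 3, 1, 0, 3, 2, 3, 0]


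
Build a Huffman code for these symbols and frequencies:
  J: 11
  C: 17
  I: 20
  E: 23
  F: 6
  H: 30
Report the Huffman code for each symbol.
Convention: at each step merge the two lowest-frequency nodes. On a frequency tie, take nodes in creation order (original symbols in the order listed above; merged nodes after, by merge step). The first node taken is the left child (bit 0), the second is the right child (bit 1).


Huffman tree construction:
Step 1: Merge F(6) + J(11) = 17
Step 2: Merge C(17) + (F+J)(17) = 34
Step 3: Merge I(20) + E(23) = 43
Step 4: Merge H(30) + (C+(F+J))(34) = 64
Step 5: Merge (I+E)(43) + (H+(C+(F+J)))(64) = 107
Read each symbol's code off the tree from the root (left child = 0, right child = 1).

Codes:
  J: 1111 (length 4)
  C: 110 (length 3)
  I: 00 (length 2)
  E: 01 (length 2)
  F: 1110 (length 4)
  H: 10 (length 2)
Average code length: 265/107 = 2.4766 bits/symbol


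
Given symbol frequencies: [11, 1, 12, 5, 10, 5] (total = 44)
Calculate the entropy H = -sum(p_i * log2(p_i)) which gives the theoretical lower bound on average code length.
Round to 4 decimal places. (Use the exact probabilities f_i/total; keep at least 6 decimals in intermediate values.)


Per-symbol terms -p_i * log2(p_i) with p_i = f_i/44:
  p = 11/44 = 0.250000: log2(p) = -2.000000, -p*log2(p) = 0.500000
  p = 1/44 = 0.022727: log2(p) = -5.459432, -p*log2(p) = 0.124078
  p = 12/44 = 0.272727: log2(p) = -1.874469, -p*log2(p) = 0.511219
  p = 5/44 = 0.113636: log2(p) = -3.137504, -p*log2(p) = 0.356534
  p = 10/44 = 0.227273: log2(p) = -2.137504, -p*log2(p) = 0.485796
  p = 5/44 = 0.113636: log2(p) = -3.137504, -p*log2(p) = 0.356534
H = 0.500000 + 0.124078 + 0.511219 + 0.356534 + 0.485796 + 0.356534 = 2.334161

H = 2.3342 bits/symbol


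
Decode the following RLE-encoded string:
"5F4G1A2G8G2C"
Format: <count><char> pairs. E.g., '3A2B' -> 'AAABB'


Expanding each <count><char> pair:
  5F -> 'FFFFF'
  4G -> 'GGGG'
  1A -> 'A'
  2G -> 'GG'
  8G -> 'GGGGGGGG'
  2C -> 'CC'

Decoded = FFFFFGGGGAGGGGGGGGGGCC


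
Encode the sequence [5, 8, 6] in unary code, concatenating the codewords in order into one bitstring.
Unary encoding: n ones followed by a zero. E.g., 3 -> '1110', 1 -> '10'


Encode each number as n ones followed by a terminating 0:
  5 -> 111110 (6 bits)
  8 -> 111111110 (9 bits)
  6 -> 1111110 (7 bits)
Total length = 6 + 9 + 7 = 22 bits.

Unary([5, 8, 6]) = 1111101111111101111110 (22 bits)


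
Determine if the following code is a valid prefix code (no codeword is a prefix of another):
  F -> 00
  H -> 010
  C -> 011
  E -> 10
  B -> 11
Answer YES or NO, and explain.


Checking each pair (does one codeword prefix another?):
  F='00' vs H='010': no prefix
  F='00' vs C='011': no prefix
  F='00' vs E='10': no prefix
  F='00' vs B='11': no prefix
  H='010' vs F='00': no prefix
  H='010' vs C='011': no prefix
  H='010' vs E='10': no prefix
  H='010' vs B='11': no prefix
  C='011' vs F='00': no prefix
  C='011' vs H='010': no prefix
  C='011' vs E='10': no prefix
  C='011' vs B='11': no prefix
  E='10' vs F='00': no prefix
  E='10' vs H='010': no prefix
  E='10' vs C='011': no prefix
  E='10' vs B='11': no prefix
  B='11' vs F='00': no prefix
  B='11' vs H='010': no prefix
  B='11' vs C='011': no prefix
  B='11' vs E='10': no prefix
No violation found over all pairs.

YES -- this is a valid prefix code. No codeword is a prefix of any other codeword.


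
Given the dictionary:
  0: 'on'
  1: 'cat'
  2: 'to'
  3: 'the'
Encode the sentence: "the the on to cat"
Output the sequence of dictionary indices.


Look up each word in the dictionary:
  'the' -> 3
  'the' -> 3
  'on' -> 0
  'to' -> 2
  'cat' -> 1

Encoded: [3, 3, 0, 2, 1]


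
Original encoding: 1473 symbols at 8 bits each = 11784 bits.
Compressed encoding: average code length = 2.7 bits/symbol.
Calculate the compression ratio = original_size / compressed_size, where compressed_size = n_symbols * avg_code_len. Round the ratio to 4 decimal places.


original_size = n_symbols * orig_bits = 1473 * 8 = 11784 bits
compressed_size = n_symbols * avg_code_len = 1473 * 2.7 = 3977.1 bits
ratio = original_size / compressed_size = 11784 / 3977.1 = 2.963

Compression ratio = 2.963


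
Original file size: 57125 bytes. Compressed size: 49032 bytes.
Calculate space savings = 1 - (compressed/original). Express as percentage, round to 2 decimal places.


ratio = compressed/original = 49032/57125 = 0.858328
savings = 1 - ratio = 1 - 0.858328 = 0.141672
as a percentage: 0.141672 * 100 = 14.17%

Space savings = 1 - 49032/57125 = 14.17%


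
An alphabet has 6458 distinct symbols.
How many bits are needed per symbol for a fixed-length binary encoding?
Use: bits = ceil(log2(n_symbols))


log2(6458) = 12.6569
Bracket: 2^12 = 4096 < 6458 <= 2^13 = 8192
So ceil(log2(6458)) = 13

bits = ceil(log2(6458)) = ceil(12.6569) = 13 bits


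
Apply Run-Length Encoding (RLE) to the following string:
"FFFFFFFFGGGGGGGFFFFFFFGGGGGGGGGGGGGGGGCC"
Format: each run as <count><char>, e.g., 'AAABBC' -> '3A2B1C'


Scanning runs left to right:
  i=0: run of 'F' x 8 -> '8F'
  i=8: run of 'G' x 7 -> '7G'
  i=15: run of 'F' x 7 -> '7F'
  i=22: run of 'G' x 16 -> '16G'
  i=38: run of 'C' x 2 -> '2C'

RLE = 8F7G7F16G2C


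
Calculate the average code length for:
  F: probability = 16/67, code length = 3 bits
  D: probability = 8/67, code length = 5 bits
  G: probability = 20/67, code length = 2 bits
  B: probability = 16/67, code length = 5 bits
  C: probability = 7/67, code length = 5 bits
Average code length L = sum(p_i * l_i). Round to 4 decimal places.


Weighted contributions p_i * l_i:
  F: (16/67) * 3 = 48/67
  D: (8/67) * 5 = 40/67
  G: (20/67) * 2 = 40/67
  B: (16/67) * 5 = 80/67
  C: (7/67) * 5 = 35/67
Sum = (48 + 40 + 40 + 80 + 35)/67 = 243/67

L = 243/67 = 3.6269 bits/symbol


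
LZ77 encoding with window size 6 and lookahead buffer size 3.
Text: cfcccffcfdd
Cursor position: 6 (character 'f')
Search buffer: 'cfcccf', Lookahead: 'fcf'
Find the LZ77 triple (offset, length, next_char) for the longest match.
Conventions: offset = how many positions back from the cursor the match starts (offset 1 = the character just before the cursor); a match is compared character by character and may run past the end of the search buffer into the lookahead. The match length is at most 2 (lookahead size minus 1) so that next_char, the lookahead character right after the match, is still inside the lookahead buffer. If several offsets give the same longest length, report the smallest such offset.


Try each offset into the search buffer:
  offset=1 (pos 5, char 'f'): match length 1
  offset=2 (pos 4, char 'c'): match length 0
  offset=3 (pos 3, char 'c'): match length 0
  offset=4 (pos 2, char 'c'): match length 0
  offset=5 (pos 1, char 'f'): match length 2
  offset=6 (pos 0, char 'c'): match length 0
Longest match has length 2 at offset 5.
next_char = character at position 6 + 2 = 8 -> 'f'

Best match: offset=5, length=2 (matching 'fc' starting at position 1)
LZ77 triple: (5, 2, 'f')


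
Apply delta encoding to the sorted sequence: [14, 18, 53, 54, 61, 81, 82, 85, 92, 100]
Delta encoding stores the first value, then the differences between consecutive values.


First value: 14
Deltas:
  18 - 14 = 4
  53 - 18 = 35
  54 - 53 = 1
  61 - 54 = 7
  81 - 61 = 20
  82 - 81 = 1
  85 - 82 = 3
  92 - 85 = 7
  100 - 92 = 8


Delta encoded: [14, 4, 35, 1, 7, 20, 1, 3, 7, 8]


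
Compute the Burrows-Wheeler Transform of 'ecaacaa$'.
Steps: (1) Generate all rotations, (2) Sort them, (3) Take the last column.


Rotations (sorted):
  0: $ecaacaa -> last char: a
  1: a$ecaaca -> last char: a
  2: aa$ecaac -> last char: c
  3: aacaa$ec -> last char: c
  4: acaa$eca -> last char: a
  5: caa$ecaa -> last char: a
  6: caacaa$e -> last char: e
  7: ecaacaa$ -> last char: $


BWT = aaccaae$


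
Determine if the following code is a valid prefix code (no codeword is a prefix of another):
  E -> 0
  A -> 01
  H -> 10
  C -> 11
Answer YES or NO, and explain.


Checking each pair (does one codeword prefix another?):
  E='0' vs A='01': prefix -- VIOLATION

NO -- this is NOT a valid prefix code. E (0) is a prefix of A (01).


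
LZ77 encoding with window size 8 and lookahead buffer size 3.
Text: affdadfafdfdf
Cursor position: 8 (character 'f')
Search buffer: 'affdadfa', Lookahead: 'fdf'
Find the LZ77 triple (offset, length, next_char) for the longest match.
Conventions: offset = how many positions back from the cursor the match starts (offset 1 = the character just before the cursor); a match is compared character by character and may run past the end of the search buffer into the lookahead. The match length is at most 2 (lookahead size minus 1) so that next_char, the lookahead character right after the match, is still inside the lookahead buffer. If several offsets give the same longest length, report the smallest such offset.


Try each offset into the search buffer:
  offset=1 (pos 7, char 'a'): match length 0
  offset=2 (pos 6, char 'f'): match length 1
  offset=3 (pos 5, char 'd'): match length 0
  offset=4 (pos 4, char 'a'): match length 0
  offset=5 (pos 3, char 'd'): match length 0
  offset=6 (pos 2, char 'f'): match length 2
  offset=7 (pos 1, char 'f'): match length 1
  offset=8 (pos 0, char 'a'): match length 0
Longest match has length 2 at offset 6.
next_char = character at position 8 + 2 = 10 -> 'f'

Best match: offset=6, length=2 (matching 'fd' starting at position 2)
LZ77 triple: (6, 2, 'f')


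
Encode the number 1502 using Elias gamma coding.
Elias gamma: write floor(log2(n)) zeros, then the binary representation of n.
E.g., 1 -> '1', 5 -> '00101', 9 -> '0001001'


num_bits = floor(log2(1502)) + 1 = 11
leading_zeros = num_bits - 1 = 10
binary(1502) = 10111011110

Elias gamma(1502) = '0000000000' + '10111011110' = 000000000010111011110 (21 bits)


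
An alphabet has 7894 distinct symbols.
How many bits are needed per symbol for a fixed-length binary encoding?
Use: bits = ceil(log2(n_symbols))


log2(7894) = 12.9465
Bracket: 2^12 = 4096 < 7894 <= 2^13 = 8192
So ceil(log2(7894)) = 13

bits = ceil(log2(7894)) = ceil(12.9465) = 13 bits


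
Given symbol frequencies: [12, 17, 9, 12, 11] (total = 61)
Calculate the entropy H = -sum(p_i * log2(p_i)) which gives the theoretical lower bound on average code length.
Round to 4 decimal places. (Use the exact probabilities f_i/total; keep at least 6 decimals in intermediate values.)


Per-symbol terms -p_i * log2(p_i) with p_i = f_i/61:
  p = 12/61 = 0.196721: log2(p) = -2.345775, -p*log2(p) = 0.461464
  p = 17/61 = 0.278689: log2(p) = -1.843274, -p*log2(p) = 0.513699
  p = 9/61 = 0.147541: log2(p) = -2.760812, -p*log2(p) = 0.407333
  p = 12/61 = 0.196721: log2(p) = -2.345775, -p*log2(p) = 0.461464
  p = 11/61 = 0.180328: log2(p) = -2.471306, -p*log2(p) = 0.445645
H = 0.461464 + 0.513699 + 0.407333 + 0.461464 + 0.445645 = 2.289605

H = 2.2896 bits/symbol


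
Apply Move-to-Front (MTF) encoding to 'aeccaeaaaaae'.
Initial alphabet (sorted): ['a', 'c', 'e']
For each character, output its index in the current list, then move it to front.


MTF encoding:
'a': index 0 in ['a', 'c', 'e'] -> ['a', 'c', 'e']
'e': index 2 in ['a', 'c', 'e'] -> ['e', 'a', 'c']
'c': index 2 in ['e', 'a', 'c'] -> ['c', 'e', 'a']
'c': index 0 in ['c', 'e', 'a'] -> ['c', 'e', 'a']
'a': index 2 in ['c', 'e', 'a'] -> ['a', 'c', 'e']
'e': index 2 in ['a', 'c', 'e'] -> ['e', 'a', 'c']
'a': index 1 in ['e', 'a', 'c'] -> ['a', 'e', 'c']
'a': index 0 in ['a', 'e', 'c'] -> ['a', 'e', 'c']
'a': index 0 in ['a', 'e', 'c'] -> ['a', 'e', 'c']
'a': index 0 in ['a', 'e', 'c'] -> ['a', 'e', 'c']
'a': index 0 in ['a', 'e', 'c'] -> ['a', 'e', 'c']
'e': index 1 in ['a', 'e', 'c'] -> ['e', 'a', 'c']


Output: [0, 2, 2, 0, 2, 2, 1, 0, 0, 0, 0, 1]


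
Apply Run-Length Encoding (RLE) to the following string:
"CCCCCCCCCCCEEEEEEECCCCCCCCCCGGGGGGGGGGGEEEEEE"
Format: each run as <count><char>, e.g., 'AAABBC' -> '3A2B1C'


Scanning runs left to right:
  i=0: run of 'C' x 11 -> '11C'
  i=11: run of 'E' x 7 -> '7E'
  i=18: run of 'C' x 10 -> '10C'
  i=28: run of 'G' x 11 -> '11G'
  i=39: run of 'E' x 6 -> '6E'

RLE = 11C7E10C11G6E


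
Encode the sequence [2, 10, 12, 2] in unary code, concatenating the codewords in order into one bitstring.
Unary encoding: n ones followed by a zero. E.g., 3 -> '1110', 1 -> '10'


Encode each number as n ones followed by a terminating 0:
  2 -> 110 (3 bits)
  10 -> 11111111110 (11 bits)
  12 -> 1111111111110 (13 bits)
  2 -> 110 (3 bits)
Total length = 3 + 11 + 13 + 3 = 30 bits.

Unary([2, 10, 12, 2]) = 110111111111101111111111110110 (30 bits)


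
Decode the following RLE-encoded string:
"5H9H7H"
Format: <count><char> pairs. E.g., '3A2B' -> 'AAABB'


Expanding each <count><char> pair:
  5H -> 'HHHHH'
  9H -> 'HHHHHHHHH'
  7H -> 'HHHHHHH'

Decoded = HHHHHHHHHHHHHHHHHHHHH


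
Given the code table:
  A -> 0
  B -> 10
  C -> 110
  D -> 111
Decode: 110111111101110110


Decoding:
110 -> C
111 -> D
111 -> D
10 -> B
111 -> D
0 -> A
110 -> C


Result: CDDBDAC


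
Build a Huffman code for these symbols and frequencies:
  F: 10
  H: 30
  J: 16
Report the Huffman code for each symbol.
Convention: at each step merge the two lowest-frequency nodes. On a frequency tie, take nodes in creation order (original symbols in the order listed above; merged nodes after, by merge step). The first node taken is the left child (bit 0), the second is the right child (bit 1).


Huffman tree construction:
Step 1: Merge F(10) + J(16) = 26
Step 2: Merge (F+J)(26) + H(30) = 56
Read each symbol's code off the tree from the root (left child = 0, right child = 1).

Codes:
  F: 00 (length 2)
  H: 1 (length 1)
  J: 01 (length 2)
Average code length: 82/56 = 1.4643 bits/symbol


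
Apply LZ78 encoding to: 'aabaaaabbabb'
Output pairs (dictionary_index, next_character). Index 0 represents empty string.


LZ78 encoding steps:
Dictionary: {0: ''}
Step 1: w='' (idx 0), next='a' -> output (0, 'a'), add 'a' as idx 1
Step 2: w='a' (idx 1), next='b' -> output (1, 'b'), add 'ab' as idx 2
Step 3: w='a' (idx 1), next='a' -> output (1, 'a'), add 'aa' as idx 3
Step 4: w='aa' (idx 3), next='b' -> output (3, 'b'), add 'aab' as idx 4
Step 5: w='' (idx 0), next='b' -> output (0, 'b'), add 'b' as idx 5
Step 6: w='ab' (idx 2), next='b' -> output (2, 'b'), add 'abb' as idx 6


Encoded: [(0, 'a'), (1, 'b'), (1, 'a'), (3, 'b'), (0, 'b'), (2, 'b')]


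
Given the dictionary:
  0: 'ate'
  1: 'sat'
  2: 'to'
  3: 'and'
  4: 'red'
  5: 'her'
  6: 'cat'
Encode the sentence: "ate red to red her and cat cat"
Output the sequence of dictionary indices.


Look up each word in the dictionary:
  'ate' -> 0
  'red' -> 4
  'to' -> 2
  'red' -> 4
  'her' -> 5
  'and' -> 3
  'cat' -> 6
  'cat' -> 6

Encoded: [0, 4, 2, 4, 5, 3, 6, 6]


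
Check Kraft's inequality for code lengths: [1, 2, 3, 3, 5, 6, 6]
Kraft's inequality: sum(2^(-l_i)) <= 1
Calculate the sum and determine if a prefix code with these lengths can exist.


Sum = 2^(-1) + 2^(-2) + 2^(-3) + 2^(-3) + 2^(-5) + 2^(-6) + 2^(-6)
    = 0.5 + 0.25 + 0.125 + 0.125 + 0.03125 + 0.015625 + 0.015625
    = 68/64 = 1.0625
Since 1.0625 > 1, Kraft's inequality is NOT satisfied.
A prefix code with these lengths CANNOT exist.

Kraft sum = 1.0625. Not satisfied.


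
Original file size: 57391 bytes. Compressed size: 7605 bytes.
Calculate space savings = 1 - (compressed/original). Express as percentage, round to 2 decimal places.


ratio = compressed/original = 7605/57391 = 0.132512
savings = 1 - ratio = 1 - 0.132512 = 0.867488
as a percentage: 0.867488 * 100 = 86.75%

Space savings = 1 - 7605/57391 = 86.75%


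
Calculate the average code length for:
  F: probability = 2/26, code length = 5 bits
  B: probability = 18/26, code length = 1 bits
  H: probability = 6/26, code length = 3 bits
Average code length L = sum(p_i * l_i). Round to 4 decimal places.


Weighted contributions p_i * l_i:
  F: (2/26) * 5 = 10/26
  B: (18/26) * 1 = 18/26
  H: (6/26) * 3 = 18/26
Sum = (10 + 18 + 18)/26 = 46/26

L = 46/26 = 1.7692 bits/symbol


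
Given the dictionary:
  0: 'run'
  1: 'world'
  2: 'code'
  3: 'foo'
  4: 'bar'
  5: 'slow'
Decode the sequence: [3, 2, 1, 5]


Look up each index in the dictionary:
  3 -> 'foo'
  2 -> 'code'
  1 -> 'world'
  5 -> 'slow'

Decoded: "foo code world slow"


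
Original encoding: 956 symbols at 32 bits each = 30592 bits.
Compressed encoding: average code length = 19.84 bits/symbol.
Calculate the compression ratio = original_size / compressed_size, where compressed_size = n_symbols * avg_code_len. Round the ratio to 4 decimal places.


original_size = n_symbols * orig_bits = 956 * 32 = 30592 bits
compressed_size = n_symbols * avg_code_len = 956 * 19.84 = 18967.04 bits
ratio = original_size / compressed_size = 30592 / 18967.04 = 1.6129

Compression ratio = 1.6129


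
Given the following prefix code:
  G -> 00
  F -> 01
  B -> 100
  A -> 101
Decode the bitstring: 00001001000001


Decoding step by step:
Bits 00 -> G
Bits 00 -> G
Bits 100 -> B
Bits 100 -> B
Bits 00 -> G
Bits 01 -> F


Decoded message: GGBBGF


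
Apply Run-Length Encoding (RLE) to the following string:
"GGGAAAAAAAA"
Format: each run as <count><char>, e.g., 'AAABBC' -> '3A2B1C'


Scanning runs left to right:
  i=0: run of 'G' x 3 -> '3G'
  i=3: run of 'A' x 8 -> '8A'

RLE = 3G8A


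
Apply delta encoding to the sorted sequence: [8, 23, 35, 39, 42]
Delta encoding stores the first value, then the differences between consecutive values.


First value: 8
Deltas:
  23 - 8 = 15
  35 - 23 = 12
  39 - 35 = 4
  42 - 39 = 3


Delta encoded: [8, 15, 12, 4, 3]


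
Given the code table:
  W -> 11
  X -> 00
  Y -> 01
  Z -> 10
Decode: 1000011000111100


Decoding:
10 -> Z
00 -> X
01 -> Y
10 -> Z
00 -> X
11 -> W
11 -> W
00 -> X


Result: ZXYZXWWX


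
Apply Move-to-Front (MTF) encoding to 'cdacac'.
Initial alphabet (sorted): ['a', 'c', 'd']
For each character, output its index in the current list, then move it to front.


MTF encoding:
'c': index 1 in ['a', 'c', 'd'] -> ['c', 'a', 'd']
'd': index 2 in ['c', 'a', 'd'] -> ['d', 'c', 'a']
'a': index 2 in ['d', 'c', 'a'] -> ['a', 'd', 'c']
'c': index 2 in ['a', 'd', 'c'] -> ['c', 'a', 'd']
'a': index 1 in ['c', 'a', 'd'] -> ['a', 'c', 'd']
'c': index 1 in ['a', 'c', 'd'] -> ['c', 'a', 'd']


Output: [1, 2, 2, 2, 1, 1]


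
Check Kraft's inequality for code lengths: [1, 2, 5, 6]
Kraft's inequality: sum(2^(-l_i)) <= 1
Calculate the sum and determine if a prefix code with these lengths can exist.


Sum = 2^(-1) + 2^(-2) + 2^(-5) + 2^(-6)
    = 0.5 + 0.25 + 0.03125 + 0.015625
    = 51/64 = 0.796875
Since 0.796875 <= 1, Kraft's inequality IS satisfied.
A prefix code with these lengths CAN exist.

Kraft sum = 0.796875. Satisfied.


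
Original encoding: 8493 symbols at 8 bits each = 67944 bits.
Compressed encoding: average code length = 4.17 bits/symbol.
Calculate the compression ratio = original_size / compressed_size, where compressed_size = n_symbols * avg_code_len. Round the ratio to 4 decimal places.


original_size = n_symbols * orig_bits = 8493 * 8 = 67944 bits
compressed_size = n_symbols * avg_code_len = 8493 * 4.17 = 35415.81 bits
ratio = original_size / compressed_size = 67944 / 35415.81 = 1.9185

Compression ratio = 1.9185


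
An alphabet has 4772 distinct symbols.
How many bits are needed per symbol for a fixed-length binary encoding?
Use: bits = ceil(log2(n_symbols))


log2(4772) = 12.2204
Bracket: 2^12 = 4096 < 4772 <= 2^13 = 8192
So ceil(log2(4772)) = 13

bits = ceil(log2(4772)) = ceil(12.2204) = 13 bits


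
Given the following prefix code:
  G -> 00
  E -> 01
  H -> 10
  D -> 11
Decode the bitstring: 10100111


Decoding step by step:
Bits 10 -> H
Bits 10 -> H
Bits 01 -> E
Bits 11 -> D


Decoded message: HHED


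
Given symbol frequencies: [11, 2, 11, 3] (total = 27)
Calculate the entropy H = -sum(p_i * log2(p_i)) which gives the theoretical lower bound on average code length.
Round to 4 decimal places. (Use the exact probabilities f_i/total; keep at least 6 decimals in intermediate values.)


Per-symbol terms -p_i * log2(p_i) with p_i = f_i/27:
  p = 11/27 = 0.407407: log2(p) = -1.295456, -p*log2(p) = 0.527778
  p = 2/27 = 0.074074: log2(p) = -3.754888, -p*log2(p) = 0.278140
  p = 11/27 = 0.407407: log2(p) = -1.295456, -p*log2(p) = 0.527778
  p = 3/27 = 0.111111: log2(p) = -3.169925, -p*log2(p) = 0.352214
H = 0.527778 + 0.278140 + 0.527778 + 0.352214 = 1.685910

H = 1.6859 bits/symbol


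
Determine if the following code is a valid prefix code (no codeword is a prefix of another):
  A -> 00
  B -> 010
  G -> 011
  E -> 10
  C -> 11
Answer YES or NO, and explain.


Checking each pair (does one codeword prefix another?):
  A='00' vs B='010': no prefix
  A='00' vs G='011': no prefix
  A='00' vs E='10': no prefix
  A='00' vs C='11': no prefix
  B='010' vs A='00': no prefix
  B='010' vs G='011': no prefix
  B='010' vs E='10': no prefix
  B='010' vs C='11': no prefix
  G='011' vs A='00': no prefix
  G='011' vs B='010': no prefix
  G='011' vs E='10': no prefix
  G='011' vs C='11': no prefix
  E='10' vs A='00': no prefix
  E='10' vs B='010': no prefix
  E='10' vs G='011': no prefix
  E='10' vs C='11': no prefix
  C='11' vs A='00': no prefix
  C='11' vs B='010': no prefix
  C='11' vs G='011': no prefix
  C='11' vs E='10': no prefix
No violation found over all pairs.

YES -- this is a valid prefix code. No codeword is a prefix of any other codeword.


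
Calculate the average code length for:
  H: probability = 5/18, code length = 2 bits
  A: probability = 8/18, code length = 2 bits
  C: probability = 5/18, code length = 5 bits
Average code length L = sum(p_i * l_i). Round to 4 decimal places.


Weighted contributions p_i * l_i:
  H: (5/18) * 2 = 10/18
  A: (8/18) * 2 = 16/18
  C: (5/18) * 5 = 25/18
Sum = (10 + 16 + 25)/18 = 51/18

L = 51/18 = 2.8333 bits/symbol


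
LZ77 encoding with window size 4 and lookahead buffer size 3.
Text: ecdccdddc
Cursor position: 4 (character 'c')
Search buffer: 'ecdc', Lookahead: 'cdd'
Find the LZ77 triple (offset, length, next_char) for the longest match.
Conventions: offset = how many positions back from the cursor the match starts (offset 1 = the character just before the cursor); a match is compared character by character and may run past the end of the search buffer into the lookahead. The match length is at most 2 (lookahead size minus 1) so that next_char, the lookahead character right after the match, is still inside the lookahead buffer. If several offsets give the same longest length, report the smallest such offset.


Try each offset into the search buffer:
  offset=1 (pos 3, char 'c'): match length 1
  offset=2 (pos 2, char 'd'): match length 0
  offset=3 (pos 1, char 'c'): match length 2
  offset=4 (pos 0, char 'e'): match length 0
Longest match has length 2 at offset 3.
next_char = character at position 4 + 2 = 6 -> 'd'

Best match: offset=3, length=2 (matching 'cd' starting at position 1)
LZ77 triple: (3, 2, 'd')


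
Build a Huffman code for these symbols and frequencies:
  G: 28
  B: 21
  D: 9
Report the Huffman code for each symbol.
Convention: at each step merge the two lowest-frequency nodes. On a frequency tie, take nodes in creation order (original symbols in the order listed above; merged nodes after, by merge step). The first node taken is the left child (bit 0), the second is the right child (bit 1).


Huffman tree construction:
Step 1: Merge D(9) + B(21) = 30
Step 2: Merge G(28) + (D+B)(30) = 58
Read each symbol's code off the tree from the root (left child = 0, right child = 1).

Codes:
  G: 0 (length 1)
  B: 11 (length 2)
  D: 10 (length 2)
Average code length: 88/58 = 1.5172 bits/symbol


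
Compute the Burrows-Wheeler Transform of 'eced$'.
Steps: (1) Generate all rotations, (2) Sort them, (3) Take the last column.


Rotations (sorted):
  0: $eced -> last char: d
  1: ced$e -> last char: e
  2: d$ece -> last char: e
  3: eced$ -> last char: $
  4: ed$ec -> last char: c


BWT = dee$c


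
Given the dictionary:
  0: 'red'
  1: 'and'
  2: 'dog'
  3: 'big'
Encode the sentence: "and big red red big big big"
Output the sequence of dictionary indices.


Look up each word in the dictionary:
  'and' -> 1
  'big' -> 3
  'red' -> 0
  'red' -> 0
  'big' -> 3
  'big' -> 3
  'big' -> 3

Encoded: [1, 3, 0, 0, 3, 3, 3]


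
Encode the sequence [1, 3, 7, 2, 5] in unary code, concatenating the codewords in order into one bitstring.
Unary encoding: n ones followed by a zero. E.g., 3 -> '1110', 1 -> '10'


Encode each number as n ones followed by a terminating 0:
  1 -> 10 (2 bits)
  3 -> 1110 (4 bits)
  7 -> 11111110 (8 bits)
  2 -> 110 (3 bits)
  5 -> 111110 (6 bits)
Total length = 2 + 4 + 8 + 3 + 6 = 23 bits.

Unary([1, 3, 7, 2, 5]) = 10111011111110110111110 (23 bits)


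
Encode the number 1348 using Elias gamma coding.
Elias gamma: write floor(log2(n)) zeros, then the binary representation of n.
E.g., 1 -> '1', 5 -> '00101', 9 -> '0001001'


num_bits = floor(log2(1348)) + 1 = 11
leading_zeros = num_bits - 1 = 10
binary(1348) = 10101000100

Elias gamma(1348) = '0000000000' + '10101000100' = 000000000010101000100 (21 bits)


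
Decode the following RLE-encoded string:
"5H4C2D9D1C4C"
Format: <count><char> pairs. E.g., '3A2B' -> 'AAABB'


Expanding each <count><char> pair:
  5H -> 'HHHHH'
  4C -> 'CCCC'
  2D -> 'DD'
  9D -> 'DDDDDDDDD'
  1C -> 'C'
  4C -> 'CCCC'

Decoded = HHHHHCCCCDDDDDDDDDDDCCCCC


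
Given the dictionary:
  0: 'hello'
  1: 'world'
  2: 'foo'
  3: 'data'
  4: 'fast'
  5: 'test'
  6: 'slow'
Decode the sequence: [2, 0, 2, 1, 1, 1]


Look up each index in the dictionary:
  2 -> 'foo'
  0 -> 'hello'
  2 -> 'foo'
  1 -> 'world'
  1 -> 'world'
  1 -> 'world'

Decoded: "foo hello foo world world world"


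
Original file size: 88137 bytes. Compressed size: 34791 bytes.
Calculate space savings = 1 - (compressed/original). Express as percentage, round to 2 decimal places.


ratio = compressed/original = 34791/88137 = 0.394738
savings = 1 - ratio = 1 - 0.394738 = 0.605262
as a percentage: 0.605262 * 100 = 60.53%

Space savings = 1 - 34791/88137 = 60.53%


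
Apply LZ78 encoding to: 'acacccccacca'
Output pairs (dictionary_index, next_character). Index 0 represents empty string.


LZ78 encoding steps:
Dictionary: {0: ''}
Step 1: w='' (idx 0), next='a' -> output (0, 'a'), add 'a' as idx 1
Step 2: w='' (idx 0), next='c' -> output (0, 'c'), add 'c' as idx 2
Step 3: w='a' (idx 1), next='c' -> output (1, 'c'), add 'ac' as idx 3
Step 4: w='c' (idx 2), next='c' -> output (2, 'c'), add 'cc' as idx 4
Step 5: w='cc' (idx 4), next='a' -> output (4, 'a'), add 'cca' as idx 5
Step 6: w='cca' (idx 5), end of input -> output (5, '')


Encoded: [(0, 'a'), (0, 'c'), (1, 'c'), (2, 'c'), (4, 'a'), (5, '')]


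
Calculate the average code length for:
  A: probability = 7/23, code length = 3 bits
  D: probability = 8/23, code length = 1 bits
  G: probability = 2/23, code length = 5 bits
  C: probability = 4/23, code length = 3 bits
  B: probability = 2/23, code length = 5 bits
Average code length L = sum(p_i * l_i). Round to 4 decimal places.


Weighted contributions p_i * l_i:
  A: (7/23) * 3 = 21/23
  D: (8/23) * 1 = 8/23
  G: (2/23) * 5 = 10/23
  C: (4/23) * 3 = 12/23
  B: (2/23) * 5 = 10/23
Sum = (21 + 8 + 10 + 12 + 10)/23 = 61/23

L = 61/23 = 2.6522 bits/symbol


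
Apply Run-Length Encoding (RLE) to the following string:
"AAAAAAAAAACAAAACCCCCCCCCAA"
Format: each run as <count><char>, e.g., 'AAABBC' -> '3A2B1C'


Scanning runs left to right:
  i=0: run of 'A' x 10 -> '10A'
  i=10: run of 'C' x 1 -> '1C'
  i=11: run of 'A' x 4 -> '4A'
  i=15: run of 'C' x 9 -> '9C'
  i=24: run of 'A' x 2 -> '2A'

RLE = 10A1C4A9C2A


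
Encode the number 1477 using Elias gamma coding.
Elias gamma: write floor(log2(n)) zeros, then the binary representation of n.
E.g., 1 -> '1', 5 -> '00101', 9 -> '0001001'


num_bits = floor(log2(1477)) + 1 = 11
leading_zeros = num_bits - 1 = 10
binary(1477) = 10111000101

Elias gamma(1477) = '0000000000' + '10111000101' = 000000000010111000101 (21 bits)


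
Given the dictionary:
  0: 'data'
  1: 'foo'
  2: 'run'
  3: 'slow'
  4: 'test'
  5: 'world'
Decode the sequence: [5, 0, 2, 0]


Look up each index in the dictionary:
  5 -> 'world'
  0 -> 'data'
  2 -> 'run'
  0 -> 'data'

Decoded: "world data run data"
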